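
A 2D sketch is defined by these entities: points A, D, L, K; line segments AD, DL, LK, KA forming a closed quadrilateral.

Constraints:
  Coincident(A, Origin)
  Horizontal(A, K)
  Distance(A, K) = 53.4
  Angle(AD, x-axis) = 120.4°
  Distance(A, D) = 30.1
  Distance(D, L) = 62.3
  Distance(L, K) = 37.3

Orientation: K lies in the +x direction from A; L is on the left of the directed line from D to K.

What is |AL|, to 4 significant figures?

58.90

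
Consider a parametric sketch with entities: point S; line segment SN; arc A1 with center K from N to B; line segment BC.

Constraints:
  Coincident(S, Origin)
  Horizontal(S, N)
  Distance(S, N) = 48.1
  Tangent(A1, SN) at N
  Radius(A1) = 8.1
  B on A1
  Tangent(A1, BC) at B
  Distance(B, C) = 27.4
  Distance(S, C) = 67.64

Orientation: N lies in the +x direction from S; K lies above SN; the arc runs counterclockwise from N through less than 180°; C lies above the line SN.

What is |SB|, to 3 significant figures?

56.7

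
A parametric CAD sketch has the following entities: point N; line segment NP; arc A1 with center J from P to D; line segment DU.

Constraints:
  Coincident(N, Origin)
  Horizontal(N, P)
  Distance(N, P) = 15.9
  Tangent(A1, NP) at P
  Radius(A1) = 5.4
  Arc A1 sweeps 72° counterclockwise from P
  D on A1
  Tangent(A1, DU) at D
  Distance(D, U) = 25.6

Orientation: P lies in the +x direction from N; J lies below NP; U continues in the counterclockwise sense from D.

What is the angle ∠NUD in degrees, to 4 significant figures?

23.80°

N is at the origin; NP is horizontal with |NP| = 15.9 and P on the +x side, so P = (15.90, 0.000). A1 meets NP tangentially, so JP is at right angles to NP, so J = P + (0, -5.4) = (15.90, -5.400). On A1, P sits at bearing 90° from J; a 72° counterclockwise sweep puts D at bearing 162°, so D = J + 5.4·(cos 162°, sin 162°) = (10.76, -3.731). A1 meets DU tangentially, so JD is at right angles to DU, so DU runs along (−sin 162°, cos 162°); with |DU| = 25.6, U = (2.853, -28.08). Then cos ∠NUD = UN·UD / (|UN||UD|), giving 23.80°.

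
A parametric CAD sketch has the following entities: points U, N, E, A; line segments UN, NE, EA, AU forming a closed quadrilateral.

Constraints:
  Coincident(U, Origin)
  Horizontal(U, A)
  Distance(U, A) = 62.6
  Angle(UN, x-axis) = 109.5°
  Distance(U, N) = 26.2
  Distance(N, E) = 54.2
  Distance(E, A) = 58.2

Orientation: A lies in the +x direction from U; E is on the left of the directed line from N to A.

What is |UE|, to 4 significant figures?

64.73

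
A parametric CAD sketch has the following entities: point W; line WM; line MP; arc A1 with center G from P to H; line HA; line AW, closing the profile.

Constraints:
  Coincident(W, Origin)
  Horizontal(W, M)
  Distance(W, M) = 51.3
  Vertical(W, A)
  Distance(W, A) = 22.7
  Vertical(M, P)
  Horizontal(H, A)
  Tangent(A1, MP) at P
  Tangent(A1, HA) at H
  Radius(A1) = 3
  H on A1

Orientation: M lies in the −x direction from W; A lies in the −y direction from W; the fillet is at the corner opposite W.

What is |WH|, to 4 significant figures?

53.37

The virtual corner opposite W is at (-51.30, -22.70). Since A1 is tangent to MP there, GP ⟂ MP and since A1 is tangent to HA there, GH ⟂ HA, with radius 3.0, so the center G sits 3.0 in from both sides at G = (-48.30, -19.70). That places the tangent points at P = (-51.30, -19.70) on MP and H = (-48.30, -22.70) on HA. Then |WH| = |H − W| = 53.37.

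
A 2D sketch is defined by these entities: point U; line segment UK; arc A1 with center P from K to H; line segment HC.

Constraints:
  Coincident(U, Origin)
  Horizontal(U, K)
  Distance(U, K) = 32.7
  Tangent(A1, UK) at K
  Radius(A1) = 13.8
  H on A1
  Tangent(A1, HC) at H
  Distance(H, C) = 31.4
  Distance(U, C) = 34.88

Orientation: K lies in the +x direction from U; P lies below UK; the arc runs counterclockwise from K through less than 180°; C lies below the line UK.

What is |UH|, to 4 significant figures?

21.83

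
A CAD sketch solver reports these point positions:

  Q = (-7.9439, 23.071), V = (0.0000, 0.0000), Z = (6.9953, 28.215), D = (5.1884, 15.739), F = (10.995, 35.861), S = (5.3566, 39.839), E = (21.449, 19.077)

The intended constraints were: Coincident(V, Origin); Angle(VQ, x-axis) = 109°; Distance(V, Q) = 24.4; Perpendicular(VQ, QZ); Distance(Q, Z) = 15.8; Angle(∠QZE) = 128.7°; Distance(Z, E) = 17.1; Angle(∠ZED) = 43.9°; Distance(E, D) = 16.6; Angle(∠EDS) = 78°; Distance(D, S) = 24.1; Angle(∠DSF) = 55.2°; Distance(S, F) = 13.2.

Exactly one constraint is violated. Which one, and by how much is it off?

Distance(S, F) = 13.2 — off by 6.30.

V = (0.00, 0.00) ✓; VQ at 109.0° ✓; |VQ| = 24.40 ✓; ∠(VQ, QZ) = 90.00° ✓; |QZ| = 15.80 ✓; ∠QZE = 128.7° ✓; |ZE| = 17.10 ✓; ∠ZED = 43.90° ✓; |ED| = 16.60 ✓; ∠EDS = 78.00° ✓; |DS| = 24.10 ✓; ∠DSF = 55.20° ✓; |SF| = 6.900 ✗.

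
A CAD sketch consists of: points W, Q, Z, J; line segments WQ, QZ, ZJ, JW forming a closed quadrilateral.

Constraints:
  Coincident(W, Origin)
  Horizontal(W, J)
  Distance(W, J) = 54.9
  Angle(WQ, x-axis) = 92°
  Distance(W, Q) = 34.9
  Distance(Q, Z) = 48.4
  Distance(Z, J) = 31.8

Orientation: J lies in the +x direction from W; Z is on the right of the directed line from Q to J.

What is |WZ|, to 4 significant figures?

24.67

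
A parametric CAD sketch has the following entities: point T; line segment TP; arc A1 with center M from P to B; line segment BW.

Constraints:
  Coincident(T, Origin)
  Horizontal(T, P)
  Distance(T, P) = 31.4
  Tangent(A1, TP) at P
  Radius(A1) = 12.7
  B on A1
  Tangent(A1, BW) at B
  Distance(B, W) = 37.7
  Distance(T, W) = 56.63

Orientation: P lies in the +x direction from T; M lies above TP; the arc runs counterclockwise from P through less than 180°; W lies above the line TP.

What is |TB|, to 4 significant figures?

46.47

Checks: |MB| = 12.70 ✓; ∠(MB, BW) = 90.00° ✓; |BW| = 37.70 ✓; |TW| = 56.63 ✓.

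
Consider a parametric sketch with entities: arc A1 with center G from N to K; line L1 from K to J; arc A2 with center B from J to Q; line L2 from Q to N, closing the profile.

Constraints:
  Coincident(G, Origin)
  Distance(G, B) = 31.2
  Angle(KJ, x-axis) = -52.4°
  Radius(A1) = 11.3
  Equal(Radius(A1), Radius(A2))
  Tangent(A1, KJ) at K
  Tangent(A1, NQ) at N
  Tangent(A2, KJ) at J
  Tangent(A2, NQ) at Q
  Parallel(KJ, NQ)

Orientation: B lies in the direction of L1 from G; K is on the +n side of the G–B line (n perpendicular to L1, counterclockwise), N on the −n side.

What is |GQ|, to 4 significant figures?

33.18

The slot axis is L1's direction at -52.4°, so u = (cos -52.4°, sin -52.4°) = (0.6101, -0.7923) and n = (−sin -52.4°, cos -52.4°) = (0.7923, 0.6101). G is at the origin and B lies 31.2 along u from G, so B = 31.2·u = (19.04, -24.72). Tangency of A1 to both parallel lines with radius 11.3 puts K and N at G ± 11.3·n: K = (8.953, 6.895), N = (-8.953, -6.895). Equal radii place J and Q the same way about B: J = B + 11.3·n = (27.99, -17.82), Q = B − 11.3·n = (10.08, -31.61). Then |GQ| = |Q − G| = 33.18.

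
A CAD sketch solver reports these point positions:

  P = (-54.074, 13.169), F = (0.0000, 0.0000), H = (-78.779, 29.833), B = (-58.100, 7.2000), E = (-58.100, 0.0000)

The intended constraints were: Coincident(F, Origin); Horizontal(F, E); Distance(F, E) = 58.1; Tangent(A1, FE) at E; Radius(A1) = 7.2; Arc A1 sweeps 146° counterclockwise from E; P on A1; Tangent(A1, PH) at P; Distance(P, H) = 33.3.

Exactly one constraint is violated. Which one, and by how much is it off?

Distance(P, H) = 33.3 — off by 3.50.

F = (0.00, 0.00) ✓; F.y = 0.00, E.y = 0.00 ✓; |FE| = 58.10 ✓; ∠(BE, EF) = 90.00° ✓; |BE| = 7.200 ✓; bearing(B→P) − bearing(B→E) = 146.0° ✓; |BP| = 7.200 ✓; ∠(BP, PH) = 90.00° ✓; |PH| = 29.80 ✗.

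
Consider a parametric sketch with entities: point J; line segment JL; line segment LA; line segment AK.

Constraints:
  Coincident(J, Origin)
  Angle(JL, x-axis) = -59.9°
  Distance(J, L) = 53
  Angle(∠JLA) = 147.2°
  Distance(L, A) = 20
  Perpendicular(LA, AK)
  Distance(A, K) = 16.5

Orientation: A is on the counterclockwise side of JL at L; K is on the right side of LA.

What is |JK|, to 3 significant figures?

78.8

∠JLA = 147.2°, so LA runs at -59.9° + (180° − 147.2°) = -27.1° from the x-axis; with |LA| = 20.0, A = L + 20.0·(cos -27.1°, sin -27.1°) = (44.4, -55.0). LA is perpendicular to AK; with |AK| = 16.5 on the right of LA, K = A + 16.5·(-0.456, -0.890) = (36.9, -69.7). Then |JK| = |K − J| = 78.8.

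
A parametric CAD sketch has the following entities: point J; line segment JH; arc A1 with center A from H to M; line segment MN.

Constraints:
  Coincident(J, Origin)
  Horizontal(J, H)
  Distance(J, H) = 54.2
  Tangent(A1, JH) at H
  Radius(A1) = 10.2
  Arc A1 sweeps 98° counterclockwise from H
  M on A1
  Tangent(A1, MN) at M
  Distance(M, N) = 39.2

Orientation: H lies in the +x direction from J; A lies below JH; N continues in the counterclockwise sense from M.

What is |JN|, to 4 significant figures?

70.71

J is at the origin; J and H share the same y with |JH| = 54.2 and H on the +x side, so H = (54.20, 0.000). The tangent condition forces AH to be normal to JH, so A = H + (0, -10.2) = (54.20, -10.20). On A1, H sits at bearing 90° from A; a 98° counterclockwise sweep puts M at bearing 188°, so M = A + 10.2·(cos 188°, sin 188°) = (44.10, -11.62). Since A1 is tangent to MN there, AM ⟂ MN, so MN runs along (−sin 188°, cos 188°); with |MN| = 39.2, N = (49.55, -50.44). Then |JN| = |N − J| = 70.71.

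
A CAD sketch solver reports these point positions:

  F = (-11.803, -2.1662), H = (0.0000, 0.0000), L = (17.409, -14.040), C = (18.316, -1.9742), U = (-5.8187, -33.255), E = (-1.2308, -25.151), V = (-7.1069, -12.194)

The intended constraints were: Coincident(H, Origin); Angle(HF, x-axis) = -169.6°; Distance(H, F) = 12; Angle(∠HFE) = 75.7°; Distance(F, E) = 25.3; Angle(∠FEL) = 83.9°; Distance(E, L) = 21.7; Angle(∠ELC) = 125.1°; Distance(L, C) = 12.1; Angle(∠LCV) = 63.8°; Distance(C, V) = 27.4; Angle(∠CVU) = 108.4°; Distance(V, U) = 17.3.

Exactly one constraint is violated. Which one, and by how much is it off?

Distance(V, U) = 17.3 — off by 3.80.

H = (0.00, 0.00) ✓; HF at -169.6° ✓; |HF| = 12.00 ✓; ∠HFE = 75.70° ✓; |FE| = 25.30 ✓; ∠FEL = 83.90° ✓; |EL| = 21.70 ✓; ∠ELC = 125.1° ✓; |LC| = 12.10 ✓; ∠LCV = 63.80° ✓; |CV| = 27.40 ✓; ∠CVU = 108.4° ✓; |VU| = 21.10 ✗.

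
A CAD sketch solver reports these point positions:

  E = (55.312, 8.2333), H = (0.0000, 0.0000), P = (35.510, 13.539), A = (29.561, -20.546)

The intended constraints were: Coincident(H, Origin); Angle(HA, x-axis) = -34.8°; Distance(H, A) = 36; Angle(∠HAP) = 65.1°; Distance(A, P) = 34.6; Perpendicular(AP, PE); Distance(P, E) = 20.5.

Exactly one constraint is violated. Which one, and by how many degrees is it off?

Perpendicular(AP, PE) — off by 5.10°.

H = (0.00, 0.00) ✓; HA at -34.80° ✓; |HA| = 36.00 ✓; ∠HAP = 65.10° ✓; |AP| = 34.60 ✓; ∠(AP, PE) = 95.10° ✗; |PE| = 20.50 ✓.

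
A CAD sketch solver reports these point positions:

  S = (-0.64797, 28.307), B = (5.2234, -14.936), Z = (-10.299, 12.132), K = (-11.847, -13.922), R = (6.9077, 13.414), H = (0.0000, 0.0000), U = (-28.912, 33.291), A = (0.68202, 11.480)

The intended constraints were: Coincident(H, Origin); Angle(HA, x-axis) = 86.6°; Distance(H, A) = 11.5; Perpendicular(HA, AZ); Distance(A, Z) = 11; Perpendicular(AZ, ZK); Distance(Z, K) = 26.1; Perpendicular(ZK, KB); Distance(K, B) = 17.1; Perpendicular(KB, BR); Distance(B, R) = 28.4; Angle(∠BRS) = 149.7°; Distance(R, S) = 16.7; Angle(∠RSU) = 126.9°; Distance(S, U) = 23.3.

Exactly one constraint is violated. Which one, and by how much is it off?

Distance(S, U) = 23.3 — off by 5.40.

H = (0.00, 0.00) ✓; HA at 86.60° ✓; |HA| = 11.50 ✓; ∠(HA, AZ) = 90.00° ✓; |AZ| = 11.00 ✓; ∠(AZ, ZK) = 90.00° ✓; |ZK| = 26.10 ✓; ∠(ZK, KB) = 90.00° ✓; |KB| = 17.10 ✓; ∠(KB, BR) = 90.00° ✓; |BR| = 28.40 ✓; ∠BRS = 149.7° ✓; |RS| = 16.70 ✓; ∠RSU = 126.9° ✓; |SU| = 28.70 ✗.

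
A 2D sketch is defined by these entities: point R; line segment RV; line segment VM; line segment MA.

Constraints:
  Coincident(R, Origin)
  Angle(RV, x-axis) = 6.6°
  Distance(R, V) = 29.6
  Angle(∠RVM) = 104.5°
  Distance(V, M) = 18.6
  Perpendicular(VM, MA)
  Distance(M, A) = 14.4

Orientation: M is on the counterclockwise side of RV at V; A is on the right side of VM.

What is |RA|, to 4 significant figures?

50.30

∠RVM = 104.5°, so VM runs at 6.6° + (180° − 104.5°) = 82.10° from the x-axis; with |VM| = 18.6, M = V + 18.6·(cos 82.10°, sin 82.10°) = (31.96, 21.83). VM ⟂ MA; with |MA| = 14.4 on the right of VM, A = M + 14.4·(0.9905, -0.1374) = (46.22, 19.85). Then |RA| = |A − R| = 50.30.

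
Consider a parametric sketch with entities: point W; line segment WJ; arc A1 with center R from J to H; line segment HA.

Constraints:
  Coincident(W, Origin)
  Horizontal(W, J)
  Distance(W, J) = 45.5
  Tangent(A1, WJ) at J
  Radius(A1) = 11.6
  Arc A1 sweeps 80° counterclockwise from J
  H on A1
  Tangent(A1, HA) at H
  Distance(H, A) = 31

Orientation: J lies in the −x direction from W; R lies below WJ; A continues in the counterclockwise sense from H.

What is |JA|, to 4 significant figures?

43.49

On A1, J sits at bearing 90° from R; an 80° counterclockwise sweep puts H at bearing 170°, so H = R + 11.6·(cos 170°, sin 170°) = (-56.92, -9.586). A1 meets HA tangentially, so RH is at right angles to HA, so HA runs along (−sin 170°, cos 170°); with |HA| = 31.0, A = (-62.31, -40.11). Then |JA| = |A − J| = 43.49.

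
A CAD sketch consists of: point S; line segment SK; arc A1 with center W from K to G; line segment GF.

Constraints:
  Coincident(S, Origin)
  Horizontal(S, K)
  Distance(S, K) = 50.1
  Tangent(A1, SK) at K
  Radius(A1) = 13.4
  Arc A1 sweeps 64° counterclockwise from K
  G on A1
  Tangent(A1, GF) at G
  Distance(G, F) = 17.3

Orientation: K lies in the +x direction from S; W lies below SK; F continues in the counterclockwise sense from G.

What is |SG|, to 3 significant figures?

38.8

The tangent condition forces WK to be normal to SK, so W = K + (0, -13.4) = (50.1, -13.4). On A1, K sits at bearing 90° from W; a 64° counterclockwise sweep puts G at bearing 154°, so G = W + 13.4·(cos 154°, sin 154°) = (38.1, -7.53). Then |SG| = |G − S| = 38.8.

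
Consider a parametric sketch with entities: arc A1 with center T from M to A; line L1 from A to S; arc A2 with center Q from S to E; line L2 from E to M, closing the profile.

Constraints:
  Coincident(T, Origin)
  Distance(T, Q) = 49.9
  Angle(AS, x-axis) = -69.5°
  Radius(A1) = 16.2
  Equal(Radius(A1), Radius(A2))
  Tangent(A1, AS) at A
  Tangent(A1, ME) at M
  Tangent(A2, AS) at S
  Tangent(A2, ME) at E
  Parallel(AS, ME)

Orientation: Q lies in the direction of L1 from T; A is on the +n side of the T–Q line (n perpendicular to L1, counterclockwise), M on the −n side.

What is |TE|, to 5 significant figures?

52.464

The slot axis is L1's direction at -69.5°, so u = (cos -69.5°, sin -69.5°) = (0.35021, -0.93667) and n = (−sin -69.5°, cos -69.5°) = (0.93667, 0.35021). T is at the origin and Q lies 49.9 along u from T, so Q = 49.9·u = (17.475, -46.740). Tangency of A1 to both parallel lines with radius 16.2 puts A and M at T ± 16.2·n: A = (15.174, 5.6734), M = (-15.174, -5.6734). Equal radii place S and E the same way about Q: S = Q + 16.2·n = (32.649, -41.067), E = Q − 16.2·n = (2.3013, -52.413). Then |TE| = |E − T| = 52.464.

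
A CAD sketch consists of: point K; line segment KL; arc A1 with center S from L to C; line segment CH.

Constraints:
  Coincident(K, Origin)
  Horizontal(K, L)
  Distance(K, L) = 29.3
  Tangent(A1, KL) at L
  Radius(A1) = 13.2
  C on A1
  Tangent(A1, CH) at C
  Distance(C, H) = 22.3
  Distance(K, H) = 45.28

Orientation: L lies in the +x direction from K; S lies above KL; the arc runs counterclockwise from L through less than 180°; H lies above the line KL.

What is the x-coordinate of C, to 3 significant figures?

39.0

Checks: K = (0.00, 0.00) ✓; K.y = 0.00, L.y = 0.00 ✓; |SC| = 13.20 ✓; ∠(SC, CH) = 90.00° ✓; |CH| = 22.30 ✓; |KH| = 45.28 ✓.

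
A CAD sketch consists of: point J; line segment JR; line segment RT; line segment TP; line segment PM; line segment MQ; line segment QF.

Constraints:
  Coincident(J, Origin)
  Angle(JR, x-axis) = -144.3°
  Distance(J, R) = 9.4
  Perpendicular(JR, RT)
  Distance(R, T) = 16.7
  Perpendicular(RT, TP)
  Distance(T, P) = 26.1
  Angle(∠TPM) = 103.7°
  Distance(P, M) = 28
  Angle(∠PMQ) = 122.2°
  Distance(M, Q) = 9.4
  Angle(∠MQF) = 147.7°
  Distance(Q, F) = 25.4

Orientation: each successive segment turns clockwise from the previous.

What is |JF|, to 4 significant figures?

24.53

J is at the origin; JR runs at -144.3° with length 9.4, so R = (-7.634, -5.485). The perpendicularity gives RT at right angles to JR, so RT runs at 125.7°; with |RT| = 16.7, T = (-17.38, 8.077). The perpendicularity gives TP at right angles to RT, so TP runs at 35.70°; with |TP| = 26.1, P = (3.817, 23.31). ∠TPM = 103.7° gives PM at -40.60° from the x-axis; with |PM| = 28.0, M = (25.08, 5.085). ∠PMQ = 122.2° gives MQ at -98.40° from the x-axis; with |MQ| = 9.4, Q = (23.70, -4.214). ∠MQF = 147.7° gives QF at -130.7° from the x-axis; with |QF| = 25.4, F = (7.140, -23.47). Then |JF| = |F − J| = 24.53.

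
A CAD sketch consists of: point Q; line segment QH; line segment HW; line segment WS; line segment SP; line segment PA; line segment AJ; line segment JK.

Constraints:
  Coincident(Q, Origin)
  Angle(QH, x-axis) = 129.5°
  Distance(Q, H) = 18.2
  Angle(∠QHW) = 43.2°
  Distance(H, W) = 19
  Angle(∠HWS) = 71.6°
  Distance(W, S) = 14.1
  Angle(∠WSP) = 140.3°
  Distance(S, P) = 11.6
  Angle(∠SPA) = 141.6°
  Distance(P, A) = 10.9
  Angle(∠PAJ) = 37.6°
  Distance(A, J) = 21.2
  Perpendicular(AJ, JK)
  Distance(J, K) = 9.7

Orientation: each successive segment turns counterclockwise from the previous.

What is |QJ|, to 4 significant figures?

5.282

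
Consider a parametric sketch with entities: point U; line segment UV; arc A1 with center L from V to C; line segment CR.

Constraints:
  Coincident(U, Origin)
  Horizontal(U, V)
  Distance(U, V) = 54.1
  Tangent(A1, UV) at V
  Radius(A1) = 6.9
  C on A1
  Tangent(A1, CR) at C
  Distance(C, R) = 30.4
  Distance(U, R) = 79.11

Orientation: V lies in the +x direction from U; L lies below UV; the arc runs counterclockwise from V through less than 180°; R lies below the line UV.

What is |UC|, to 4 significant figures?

50.96

Checks: U = (0.00, 0.00) ✓; |LV| = 6.900 ✓; |LC| = 6.900 ✓; ∠(LC, CR) = 90.00° ✓; |CR| = 30.40 ✓; |UR| = 79.11 ✓.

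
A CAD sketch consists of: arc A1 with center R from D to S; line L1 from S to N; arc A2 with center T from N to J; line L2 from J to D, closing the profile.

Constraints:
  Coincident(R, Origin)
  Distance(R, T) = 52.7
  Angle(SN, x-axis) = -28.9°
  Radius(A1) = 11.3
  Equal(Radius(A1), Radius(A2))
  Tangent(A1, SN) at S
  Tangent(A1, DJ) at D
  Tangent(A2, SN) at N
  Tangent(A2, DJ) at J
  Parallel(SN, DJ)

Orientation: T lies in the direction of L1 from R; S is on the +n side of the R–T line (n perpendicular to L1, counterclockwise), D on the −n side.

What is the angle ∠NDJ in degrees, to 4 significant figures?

23.21°

Tangency of A1 to both parallel lines with radius 11.3 puts S and D at R ± 11.3·n: S = (5.461, 9.893), D = (-5.461, -9.893). Equal radii place N and J the same way about T: N = T + 11.3·n = (51.60, -15.58), J = T − 11.3·n = (40.68, -35.36). Then cos ∠NDJ = DN·DJ / (|DN||DJ|), giving 23.21°.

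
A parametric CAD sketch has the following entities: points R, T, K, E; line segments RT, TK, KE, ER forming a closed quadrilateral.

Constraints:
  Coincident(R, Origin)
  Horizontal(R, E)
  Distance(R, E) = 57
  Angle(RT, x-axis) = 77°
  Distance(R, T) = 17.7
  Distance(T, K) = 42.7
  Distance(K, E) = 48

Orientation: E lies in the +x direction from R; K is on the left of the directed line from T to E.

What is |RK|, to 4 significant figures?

57.61

Checks: |TK| = 42.70 ✓; |KE| = 48.00 ✓.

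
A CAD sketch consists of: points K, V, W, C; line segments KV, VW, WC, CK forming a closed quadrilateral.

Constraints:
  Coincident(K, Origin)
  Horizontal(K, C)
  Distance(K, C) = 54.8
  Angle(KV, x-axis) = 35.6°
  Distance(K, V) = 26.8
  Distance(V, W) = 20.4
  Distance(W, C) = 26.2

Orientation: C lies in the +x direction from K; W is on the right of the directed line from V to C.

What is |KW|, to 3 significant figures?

29.1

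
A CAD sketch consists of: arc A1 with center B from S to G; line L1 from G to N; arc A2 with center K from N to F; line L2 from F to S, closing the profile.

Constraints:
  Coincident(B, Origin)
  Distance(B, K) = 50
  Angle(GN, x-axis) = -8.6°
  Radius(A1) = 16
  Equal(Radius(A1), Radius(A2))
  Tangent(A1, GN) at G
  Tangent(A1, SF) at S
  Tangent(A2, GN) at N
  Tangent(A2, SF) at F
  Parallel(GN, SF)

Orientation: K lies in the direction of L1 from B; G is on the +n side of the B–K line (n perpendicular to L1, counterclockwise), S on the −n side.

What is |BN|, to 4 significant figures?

52.50

The slot axis is L1's direction at -8.6°, so u = (cos -8.6°, sin -8.6°) = (0.9888, -0.1495) and n = (−sin -8.6°, cos -8.6°) = (0.1495, 0.9888). B is at the origin and K lies 50.0 along u from B, so K = 50.0·u = (49.44, -7.477). Tangency of A1 to both parallel lines with radius 16.0 puts G and S at B ± 16.0·n: G = (2.393, 15.82), S = (-2.393, -15.82). Equal radii place N and F the same way about K: N = K + 16.0·n = (51.83, 8.343), F = K − 16.0·n = (47.05, -23.30). Then |BN| = |N − B| = 52.50.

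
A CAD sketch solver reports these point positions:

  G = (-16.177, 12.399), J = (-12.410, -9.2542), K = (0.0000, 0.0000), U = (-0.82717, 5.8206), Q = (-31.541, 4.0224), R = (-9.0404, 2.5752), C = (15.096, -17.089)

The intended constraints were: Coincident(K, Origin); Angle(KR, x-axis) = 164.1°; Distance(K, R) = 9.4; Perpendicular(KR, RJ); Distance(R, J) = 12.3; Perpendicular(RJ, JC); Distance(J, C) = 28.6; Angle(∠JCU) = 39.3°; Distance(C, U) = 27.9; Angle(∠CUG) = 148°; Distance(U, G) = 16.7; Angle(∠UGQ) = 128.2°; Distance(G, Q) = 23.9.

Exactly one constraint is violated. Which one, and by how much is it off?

Distance(G, Q) = 23.9 — off by 6.40.

K = (0.00, 0.00) ✓; KR at 164.1° ✓; |KR| = 9.400 ✓; ∠(KR, RJ) = 90.00° ✓; |RJ| = 12.30 ✓; ∠(RJ, JC) = 90.00° ✓; |JC| = 28.60 ✓; ∠JCU = 39.30° ✓; |CU| = 27.90 ✓; ∠CUG = 148.0° ✓; |UG| = 16.70 ✓; ∠UGQ = 128.2° ✓; |GQ| = 17.50 ✗.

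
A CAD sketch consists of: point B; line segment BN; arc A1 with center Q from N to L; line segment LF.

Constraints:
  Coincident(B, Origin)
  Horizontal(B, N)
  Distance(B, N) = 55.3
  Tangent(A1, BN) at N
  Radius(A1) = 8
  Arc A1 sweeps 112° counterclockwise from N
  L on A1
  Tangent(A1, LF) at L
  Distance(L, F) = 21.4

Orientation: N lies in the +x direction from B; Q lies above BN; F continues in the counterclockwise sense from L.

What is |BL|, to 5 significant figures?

63.674

B is at the origin; BN is horizontal with |BN| = 55.3 and N on the +x side, so N = (55.300, 0.0000). Since A1 is tangent to BN there, QN ⟂ BN, so Q = N + (0, 8) = (55.300, 8.0000). On A1, N sits at bearing -90° from Q; a 112° counterclockwise sweep puts L at bearing 22°, so L = Q + 8.0·(cos 22°, sin 22°) = (62.717, 10.997). Then |BL| = |L − B| = 63.674.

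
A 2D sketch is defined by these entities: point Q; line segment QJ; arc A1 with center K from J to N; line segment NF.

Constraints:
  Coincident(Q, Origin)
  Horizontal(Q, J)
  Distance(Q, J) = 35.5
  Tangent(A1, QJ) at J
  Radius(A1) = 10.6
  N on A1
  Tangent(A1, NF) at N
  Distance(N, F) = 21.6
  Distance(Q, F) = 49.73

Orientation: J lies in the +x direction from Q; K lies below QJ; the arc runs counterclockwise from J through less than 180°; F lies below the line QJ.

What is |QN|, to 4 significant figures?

30.20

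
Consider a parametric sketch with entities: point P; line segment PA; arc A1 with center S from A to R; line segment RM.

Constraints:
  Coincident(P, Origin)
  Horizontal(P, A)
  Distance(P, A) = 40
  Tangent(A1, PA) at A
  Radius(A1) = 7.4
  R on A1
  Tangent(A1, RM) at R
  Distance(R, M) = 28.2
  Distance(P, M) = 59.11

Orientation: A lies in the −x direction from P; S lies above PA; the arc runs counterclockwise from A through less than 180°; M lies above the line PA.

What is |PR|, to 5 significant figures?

35.270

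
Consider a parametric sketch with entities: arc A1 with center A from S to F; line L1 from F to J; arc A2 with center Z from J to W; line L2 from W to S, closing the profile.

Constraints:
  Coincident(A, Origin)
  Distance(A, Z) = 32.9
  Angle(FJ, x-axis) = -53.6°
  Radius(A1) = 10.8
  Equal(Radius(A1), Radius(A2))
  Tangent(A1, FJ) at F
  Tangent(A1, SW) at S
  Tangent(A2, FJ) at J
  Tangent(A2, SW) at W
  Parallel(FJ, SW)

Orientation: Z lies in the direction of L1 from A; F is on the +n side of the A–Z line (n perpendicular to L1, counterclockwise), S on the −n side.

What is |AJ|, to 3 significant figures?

34.6

The slot axis is L1's direction at -53.6°, so u = (cos -53.6°, sin -53.6°) = (0.593, -0.805) and n = (−sin -53.6°, cos -53.6°) = (0.805, 0.593). A is at the origin and Z lies 32.9 along u from A, so Z = 32.9·u = (19.5, -26.5). Tangency of A1 to both parallel lines with radius 10.8 puts F and S at A ± 10.8·n: F = (8.69, 6.41), S = (-8.69, -6.41). Equal radii place J and W the same way about Z: J = Z + 10.8·n = (28.2, -20.1), W = Z − 10.8·n = (10.8, -32.9). Then |AJ| = |J − A| = 34.6.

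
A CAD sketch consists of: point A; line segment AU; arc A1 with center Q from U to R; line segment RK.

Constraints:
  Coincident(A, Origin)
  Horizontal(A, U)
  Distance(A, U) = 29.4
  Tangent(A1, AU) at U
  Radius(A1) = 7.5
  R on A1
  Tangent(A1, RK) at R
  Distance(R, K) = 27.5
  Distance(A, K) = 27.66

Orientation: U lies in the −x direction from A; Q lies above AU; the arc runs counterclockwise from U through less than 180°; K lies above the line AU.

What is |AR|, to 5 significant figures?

23.366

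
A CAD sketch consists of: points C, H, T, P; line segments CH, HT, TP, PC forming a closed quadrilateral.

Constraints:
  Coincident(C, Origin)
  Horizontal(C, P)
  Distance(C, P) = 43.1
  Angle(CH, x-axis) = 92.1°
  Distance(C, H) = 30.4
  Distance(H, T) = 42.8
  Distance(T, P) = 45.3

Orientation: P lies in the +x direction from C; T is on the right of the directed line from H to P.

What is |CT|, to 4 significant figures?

12.42

Checks: |HT| = 42.80 ✓; |TP| = 45.30 ✓.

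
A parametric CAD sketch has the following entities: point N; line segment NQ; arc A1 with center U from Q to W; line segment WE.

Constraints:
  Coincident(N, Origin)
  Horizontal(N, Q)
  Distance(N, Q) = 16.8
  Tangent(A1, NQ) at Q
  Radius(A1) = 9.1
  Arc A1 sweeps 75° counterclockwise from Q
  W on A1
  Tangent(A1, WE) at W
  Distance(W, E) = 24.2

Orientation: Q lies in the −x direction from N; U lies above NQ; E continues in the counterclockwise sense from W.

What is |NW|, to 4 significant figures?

10.47

N is at the origin; N and Q share the same y with |NQ| = 16.8 and Q on the −x side, so Q = (-16.80, 0.000). A1 meets NQ tangentially, so UQ is at right angles to NQ, so U = Q + (0, 9.1) = (-16.80, 9.100). On A1, Q sits at bearing -90° from U; a 75° counterclockwise sweep puts W at bearing -15°, so W = U + 9.1·(cos -15°, sin -15°) = (-8.010, 6.745). Then |NW| = |W − N| = 10.47.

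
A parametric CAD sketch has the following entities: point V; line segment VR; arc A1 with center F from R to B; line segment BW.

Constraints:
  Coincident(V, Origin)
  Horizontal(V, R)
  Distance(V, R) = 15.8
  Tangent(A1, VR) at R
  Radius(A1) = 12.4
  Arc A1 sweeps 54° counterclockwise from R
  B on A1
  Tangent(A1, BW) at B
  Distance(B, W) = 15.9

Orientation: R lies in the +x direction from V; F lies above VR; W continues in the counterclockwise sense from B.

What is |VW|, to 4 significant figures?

39.50

V is at the origin; VR is horizontal with |VR| = 15.8 and R on the +x side, so R = (15.80, 0.000). A1 meets VR tangentially, so FR is at right angles to VR, so F = R + (0, 12.4) = (15.80, 12.40). On A1, R sits at bearing -90° from F; a 54° counterclockwise sweep puts B at bearing -36°, so B = F + 12.4·(cos -36°, sin -36°) = (25.83, 5.111). Tangency of A1 to BW means the radius FB is perpendicular to BW, so BW runs along (−sin -36°, cos -36°); with |BW| = 15.9, W = (35.18, 17.97). Then |VW| = |W − V| = 39.50.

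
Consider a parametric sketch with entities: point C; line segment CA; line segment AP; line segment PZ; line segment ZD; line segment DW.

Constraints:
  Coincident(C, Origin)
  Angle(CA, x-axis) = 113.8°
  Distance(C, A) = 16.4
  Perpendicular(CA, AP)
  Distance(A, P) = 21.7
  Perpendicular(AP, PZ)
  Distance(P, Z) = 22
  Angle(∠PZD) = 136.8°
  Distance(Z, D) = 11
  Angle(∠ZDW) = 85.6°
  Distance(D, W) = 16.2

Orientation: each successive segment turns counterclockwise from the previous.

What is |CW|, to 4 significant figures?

3.644

C is at the origin; CA runs at 113.8° with length 16.4, so A = (-6.618, 15.01). The perpendicularity gives AP at right angles to CA, so AP runs at -156.2°; with |AP| = 21.7, P = (-26.47, 6.248). AP is perpendicular to PZ, so PZ runs at -66.20°; with |PZ| = 22.0, Z = (-17.59, -13.88). ∠PZD = 136.8° gives ZD at -23.00° from the x-axis; with |ZD| = 11.0, D = (-7.469, -18.18). ∠ZDW = 85.6° gives DW at 71.40° from the x-axis; with |DW| = 16.2, W = (-2.302, -2.825). Then |CW| = |W − C| = 3.644.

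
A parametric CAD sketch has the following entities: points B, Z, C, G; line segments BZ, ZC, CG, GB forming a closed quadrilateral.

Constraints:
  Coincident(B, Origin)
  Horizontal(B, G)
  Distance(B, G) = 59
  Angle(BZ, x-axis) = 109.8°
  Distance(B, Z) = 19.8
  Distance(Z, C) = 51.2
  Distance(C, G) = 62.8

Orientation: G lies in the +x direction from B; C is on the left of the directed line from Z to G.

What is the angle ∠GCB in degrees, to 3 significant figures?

56.2°

B is at the origin; BG is horizontal with |BG| = 59.0 and G in +x, so G = (59.0, 0). BZ runs at 109.8° with |BZ| = 19.8, so Z = (-6.71, 18.6). C is determined by |ZC| = 51.2 and |CG| = 62.8 together: it lies at the intersection of circle(Z, 51.2) and circle(G, 62.8). With |ZG| = 68.3, the foot of the radical line on ZG is 24.5 from Z and the perpendicular offset is √(51.2² − 24.5²) = 45.0. Taking the left-of-ZG solution: C = (29.1, 55.2).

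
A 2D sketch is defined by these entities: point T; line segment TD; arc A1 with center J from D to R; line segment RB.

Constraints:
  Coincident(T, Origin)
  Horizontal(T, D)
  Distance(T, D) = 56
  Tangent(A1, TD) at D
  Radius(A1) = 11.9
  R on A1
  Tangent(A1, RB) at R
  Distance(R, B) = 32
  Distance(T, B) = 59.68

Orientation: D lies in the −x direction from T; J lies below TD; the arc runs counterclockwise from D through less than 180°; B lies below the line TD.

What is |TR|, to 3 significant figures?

67.5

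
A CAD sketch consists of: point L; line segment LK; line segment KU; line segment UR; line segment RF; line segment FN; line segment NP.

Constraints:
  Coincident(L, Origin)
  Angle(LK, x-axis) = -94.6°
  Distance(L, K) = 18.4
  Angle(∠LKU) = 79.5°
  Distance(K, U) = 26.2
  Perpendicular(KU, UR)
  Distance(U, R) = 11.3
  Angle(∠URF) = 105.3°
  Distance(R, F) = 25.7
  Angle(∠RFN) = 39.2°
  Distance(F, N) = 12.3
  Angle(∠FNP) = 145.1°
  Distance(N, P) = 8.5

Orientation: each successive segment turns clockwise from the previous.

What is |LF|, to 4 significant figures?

1.942

The perpendicularity gives UR at right angles to KU, so UR runs at 74.90°; with |UR| = 11.3, R = (-23.83, -0.6057). ∠URF = 105.3° gives RF at 0.2000° from the x-axis; with |RF| = 25.7, F = (1.873, -0.5160). Then |LF| = |F − L| = 1.942.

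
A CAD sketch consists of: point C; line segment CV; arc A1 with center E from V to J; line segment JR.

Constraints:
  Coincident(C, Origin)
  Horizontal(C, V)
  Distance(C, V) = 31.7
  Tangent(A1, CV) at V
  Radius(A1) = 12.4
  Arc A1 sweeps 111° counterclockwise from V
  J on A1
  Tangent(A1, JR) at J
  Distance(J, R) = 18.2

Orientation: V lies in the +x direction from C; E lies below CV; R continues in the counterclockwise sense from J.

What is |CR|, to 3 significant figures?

43.1

C is at the origin; CV is horizontal with |CV| = 31.7 and V on the +x side, so V = (31.7, 0.00). A1 meets CV tangentially, so EV is at right angles to CV, so E = V + (0, -12.4) = (31.7, -12.4). On A1, V sits at bearing 90° from E; a 111° counterclockwise sweep puts J at bearing 201°, so J = E + 12.4·(cos 201°, sin 201°) = (20.1, -16.8). Since A1 is tangent to JR there, EJ ⟂ JR, so JR runs along (−sin 201°, cos 201°); with |JR| = 18.2, R = (26.6, -33.8). Then |CR| = |R − C| = 43.1.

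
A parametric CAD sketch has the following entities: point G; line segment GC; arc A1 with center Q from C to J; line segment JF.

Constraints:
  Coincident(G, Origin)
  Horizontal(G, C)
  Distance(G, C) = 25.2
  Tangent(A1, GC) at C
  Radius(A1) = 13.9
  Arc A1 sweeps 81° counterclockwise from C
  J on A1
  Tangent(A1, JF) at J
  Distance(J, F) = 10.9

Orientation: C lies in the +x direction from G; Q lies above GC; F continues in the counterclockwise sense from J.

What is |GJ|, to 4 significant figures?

40.66

G is at the origin; G and C share the same y with |GC| = 25.2 and C on the +x side, so C = (25.20, 0.000). Tangency of A1 to GC means the radius QC is perpendicular to GC, so Q = C + (0, 13.9) = (25.20, 13.90). On A1, C sits at bearing -90° from Q; an 81° counterclockwise sweep puts J at bearing -9°, so J = Q + 13.9·(cos -9°, sin -9°) = (38.93, 11.73). Then |GJ| = |J − G| = 40.66.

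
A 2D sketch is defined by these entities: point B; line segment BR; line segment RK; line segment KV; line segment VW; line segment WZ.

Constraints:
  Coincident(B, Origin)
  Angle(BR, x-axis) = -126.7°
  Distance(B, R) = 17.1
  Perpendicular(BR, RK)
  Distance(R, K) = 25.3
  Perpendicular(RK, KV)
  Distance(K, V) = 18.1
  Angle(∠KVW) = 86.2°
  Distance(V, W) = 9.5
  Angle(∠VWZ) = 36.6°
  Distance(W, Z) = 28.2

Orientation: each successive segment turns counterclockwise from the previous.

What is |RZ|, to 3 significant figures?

39.6

∠KVW = 86.2° gives VW at 147° from the x-axis; with |VW| = 9.5, W = (12.9, -9.16). ∠VWZ = 36.6° gives WZ at -69.5° from the x-axis; with |WZ| = 28.2, Z = (22.8, -35.6). Then |RZ| = |Z − R| = 39.6.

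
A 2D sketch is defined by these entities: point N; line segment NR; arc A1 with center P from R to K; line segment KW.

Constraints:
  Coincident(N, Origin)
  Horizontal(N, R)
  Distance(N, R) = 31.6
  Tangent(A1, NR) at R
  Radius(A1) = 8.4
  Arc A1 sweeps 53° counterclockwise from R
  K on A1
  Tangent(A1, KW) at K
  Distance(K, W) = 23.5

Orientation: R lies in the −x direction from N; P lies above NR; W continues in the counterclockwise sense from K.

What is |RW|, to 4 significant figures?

30.39

N is at the origin; NR is horizontal with |NR| = 31.6 and R on the −x side, so R = (-31.60, 0.000). A1 meets NR tangentially, so PR is at right angles to NR, so P = R + (0, 8.4) = (-31.60, 8.400). On A1, R sits at bearing -90° from P; a 53° counterclockwise sweep puts K at bearing -37°, so K = P + 8.4·(cos -37°, sin -37°) = (-24.89, 3.345). The tangent condition forces PK to be normal to KW, so KW runs along (−sin -37°, cos -37°); with |KW| = 23.5, W = (-10.75, 22.11). Then |RW| = |W − R| = 30.39.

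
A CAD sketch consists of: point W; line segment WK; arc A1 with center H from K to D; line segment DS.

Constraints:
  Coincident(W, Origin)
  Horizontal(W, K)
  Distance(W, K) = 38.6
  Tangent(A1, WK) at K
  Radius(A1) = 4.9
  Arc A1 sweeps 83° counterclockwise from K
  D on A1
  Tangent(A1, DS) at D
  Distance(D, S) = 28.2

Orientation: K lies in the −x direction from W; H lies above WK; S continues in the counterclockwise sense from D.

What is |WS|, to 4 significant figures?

44.28

W is at the origin; WK is horizontal with |WK| = 38.6 and K on the −x side, so K = (-38.60, 0.000). The tangent condition forces HK to be normal to WK, so H = K + (0, 4.9) = (-38.60, 4.900). On A1, K sits at bearing -90° from H; an 83° counterclockwise sweep puts D at bearing -7°, so D = H + 4.9·(cos -7°, sin -7°) = (-33.74, 4.303). Tangency of A1 to DS means the radius HD is perpendicular to DS, so DS runs along (−sin -7°, cos -7°); with |DS| = 28.2, S = (-30.30, 32.29). Then |WS| = |S − W| = 44.28.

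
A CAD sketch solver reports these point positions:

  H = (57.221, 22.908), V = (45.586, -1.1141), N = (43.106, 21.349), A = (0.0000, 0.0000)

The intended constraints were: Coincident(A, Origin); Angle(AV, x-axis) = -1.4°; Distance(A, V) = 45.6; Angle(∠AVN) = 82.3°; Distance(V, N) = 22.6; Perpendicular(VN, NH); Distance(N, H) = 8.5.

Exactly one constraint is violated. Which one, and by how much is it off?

Distance(N, H) = 8.5 — off by 5.70.

A = (0.00, 0.00) ✓; AV at -1.400° ✓; |AV| = 45.60 ✓; ∠AVN = 82.30° ✓; |VN| = 22.60 ✓; ∠(VN, NH) = 90.00° ✓; |NH| = 14.20 ✗.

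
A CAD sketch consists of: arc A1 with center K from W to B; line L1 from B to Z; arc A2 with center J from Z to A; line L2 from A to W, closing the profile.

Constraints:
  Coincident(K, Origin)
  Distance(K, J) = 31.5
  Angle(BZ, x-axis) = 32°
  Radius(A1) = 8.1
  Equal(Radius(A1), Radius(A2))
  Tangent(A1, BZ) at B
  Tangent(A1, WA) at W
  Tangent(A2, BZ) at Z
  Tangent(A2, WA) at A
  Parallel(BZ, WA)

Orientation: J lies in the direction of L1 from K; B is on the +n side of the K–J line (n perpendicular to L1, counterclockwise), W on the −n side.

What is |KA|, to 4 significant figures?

32.52

The slot axis is L1's direction at 32.0°, so u = (cos 32.0°, sin 32.0°) = (0.8480, 0.5299) and n = (−sin 32.0°, cos 32.0°) = (-0.5299, 0.8480). K is at the origin and J lies 31.5 along u from K, so J = 31.5·u = (26.71, 16.69). Tangency of A1 to both parallel lines with radius 8.1 puts B and W at K ± 8.1·n: B = (-4.292, 6.869), W = (4.292, -6.869). Equal radii place Z and A the same way about J: Z = J + 8.1·n = (22.42, 23.56), A = J − 8.1·n = (31.01, 9.823). Then |KA| = |A − K| = 32.52.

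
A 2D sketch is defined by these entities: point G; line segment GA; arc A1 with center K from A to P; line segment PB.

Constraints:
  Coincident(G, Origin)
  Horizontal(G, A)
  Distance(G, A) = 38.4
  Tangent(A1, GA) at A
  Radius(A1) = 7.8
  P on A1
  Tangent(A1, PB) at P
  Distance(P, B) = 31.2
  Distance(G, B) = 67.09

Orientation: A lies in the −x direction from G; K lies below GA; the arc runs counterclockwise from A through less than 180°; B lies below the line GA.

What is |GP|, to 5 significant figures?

45.726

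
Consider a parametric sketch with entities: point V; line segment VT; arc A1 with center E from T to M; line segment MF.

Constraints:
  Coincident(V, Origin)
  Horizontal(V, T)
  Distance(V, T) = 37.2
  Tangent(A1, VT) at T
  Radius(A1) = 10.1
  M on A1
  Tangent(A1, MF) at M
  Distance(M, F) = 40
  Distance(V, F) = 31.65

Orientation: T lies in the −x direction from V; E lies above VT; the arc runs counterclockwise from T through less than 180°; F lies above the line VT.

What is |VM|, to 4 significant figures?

30.14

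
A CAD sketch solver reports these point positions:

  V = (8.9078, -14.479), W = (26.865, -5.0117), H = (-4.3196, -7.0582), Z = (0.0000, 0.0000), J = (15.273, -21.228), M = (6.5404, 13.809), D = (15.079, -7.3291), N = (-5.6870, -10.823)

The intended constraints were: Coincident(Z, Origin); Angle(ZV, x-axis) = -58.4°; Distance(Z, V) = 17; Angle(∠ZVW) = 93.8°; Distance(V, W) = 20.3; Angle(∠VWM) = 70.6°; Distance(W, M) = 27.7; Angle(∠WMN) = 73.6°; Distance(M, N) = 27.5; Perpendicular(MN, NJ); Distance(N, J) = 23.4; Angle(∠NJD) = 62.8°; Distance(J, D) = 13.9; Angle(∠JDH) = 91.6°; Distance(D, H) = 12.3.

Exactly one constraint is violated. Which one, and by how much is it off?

Distance(D, H) = 12.3 — off by 7.10.

Z = (0.00, 0.00) ✓; ZV at -58.40° ✓; |ZV| = 17.00 ✓; ∠ZVW = 93.80° ✓; |VW| = 20.30 ✓; ∠VWM = 70.60° ✓; |WM| = 27.70 ✓; ∠WMN = 73.60° ✓; |MN| = 27.50 ✓; ∠(MN, NJ) = 90.00° ✓; |NJ| = 23.40 ✓; ∠NJD = 62.80° ✓; |JD| = 13.90 ✓; ∠JDH = 91.60° ✓; |DH| = 19.40 ✗.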